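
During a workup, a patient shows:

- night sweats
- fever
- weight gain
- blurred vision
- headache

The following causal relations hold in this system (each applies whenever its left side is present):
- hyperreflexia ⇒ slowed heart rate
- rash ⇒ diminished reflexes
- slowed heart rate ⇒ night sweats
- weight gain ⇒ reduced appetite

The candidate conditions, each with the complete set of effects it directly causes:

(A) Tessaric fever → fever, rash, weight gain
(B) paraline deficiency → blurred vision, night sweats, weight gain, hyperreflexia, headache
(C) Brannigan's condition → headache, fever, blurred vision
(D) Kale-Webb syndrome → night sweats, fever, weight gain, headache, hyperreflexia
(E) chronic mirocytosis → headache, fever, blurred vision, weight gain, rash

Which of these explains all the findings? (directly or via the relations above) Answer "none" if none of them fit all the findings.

none

For each candidate, compare predicted effects to what was observed:
(A) Tessaric fever — does not account for night sweats, blurred vision, headache
(B) paraline deficiency — night sweats +; fever -; weight gain +; blurred vision +; headache +
(C) Brannigan's condition — night sweats -; fever +; weight gain -; blurred vision +; headache +
(D) Kale-Webb syndrome — does not account for blurred vision
(E) chronic mirocytosis — does not account for night sweats
No candidate is consistent with all observations.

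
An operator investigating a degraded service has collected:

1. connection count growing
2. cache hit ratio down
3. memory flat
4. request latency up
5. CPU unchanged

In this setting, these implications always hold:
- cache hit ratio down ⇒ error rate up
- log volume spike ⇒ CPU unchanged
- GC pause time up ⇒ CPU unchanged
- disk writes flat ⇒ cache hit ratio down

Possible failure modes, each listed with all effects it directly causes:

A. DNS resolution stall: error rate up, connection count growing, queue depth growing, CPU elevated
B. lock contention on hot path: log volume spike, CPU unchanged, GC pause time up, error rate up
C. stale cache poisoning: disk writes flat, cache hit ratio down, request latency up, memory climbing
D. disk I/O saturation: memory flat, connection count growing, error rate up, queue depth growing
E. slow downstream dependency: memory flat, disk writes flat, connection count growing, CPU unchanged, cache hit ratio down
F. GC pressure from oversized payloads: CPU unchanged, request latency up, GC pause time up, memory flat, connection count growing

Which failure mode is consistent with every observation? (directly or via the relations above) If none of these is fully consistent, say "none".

Per-candidate check:
(A) DNS resolution stall — connection count growing +; cache hit ratio down -; memory flat -; request latency up -; CPU unchanged -
(B) lock contention on hot path — does not account for connection count growing, cache hit ratio down, memory flat, request latency up
(C) stale cache poisoning — fails on connection count growing, memory flat, CPU unchanged (predicts memory climbing, not memory flat)
(D) disk I/O saturation — does not account for cache hit ratio down, request latency up, CPU unchanged
(E) slow downstream dependency — connection count growing +; cache hit ratio down +; memory flat +; request latency up -; CPU unchanged +
(F) GC pressure from oversized payloads — does not account for cache hit ratio down
None of the listed candidates fits everything.

none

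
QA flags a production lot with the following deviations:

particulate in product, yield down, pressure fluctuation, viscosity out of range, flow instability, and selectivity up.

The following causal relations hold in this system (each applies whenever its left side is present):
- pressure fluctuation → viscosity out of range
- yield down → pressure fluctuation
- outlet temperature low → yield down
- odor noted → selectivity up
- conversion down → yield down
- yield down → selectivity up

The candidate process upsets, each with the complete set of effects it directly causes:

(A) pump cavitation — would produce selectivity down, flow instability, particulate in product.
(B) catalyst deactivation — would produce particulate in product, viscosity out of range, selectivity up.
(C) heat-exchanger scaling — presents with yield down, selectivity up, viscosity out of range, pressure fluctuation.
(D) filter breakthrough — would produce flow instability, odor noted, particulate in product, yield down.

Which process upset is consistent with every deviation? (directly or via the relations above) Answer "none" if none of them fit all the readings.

D

Checking each candidate against the observations:
(A) pump cavitation — particulate in product ✓; yield down ✗; pressure fluctuation ✗; viscosity out of range ✗; flow instability ✓; selectivity up ✗
(B) catalyst deactivation — does not account for yield down, pressure fluctuation, flow instability
(C) heat-exchanger scaling — particulate in product ✗; yield down ✓; pressure fluctuation ✓; viscosity out of range ✓; flow instability ✗; selectivity up ✓
(D) filter breakthrough — particulate in product ✓; yield down ✓; pressure fluctuation ✓ (through yield down → pressure fluctuation); viscosity out of range ✓ (through yield down → pressure fluctuation → viscosity out of range); flow instability ✓; selectivity up ✓ (through yield down → selectivity up)
(D) alone accounts for all the evidence.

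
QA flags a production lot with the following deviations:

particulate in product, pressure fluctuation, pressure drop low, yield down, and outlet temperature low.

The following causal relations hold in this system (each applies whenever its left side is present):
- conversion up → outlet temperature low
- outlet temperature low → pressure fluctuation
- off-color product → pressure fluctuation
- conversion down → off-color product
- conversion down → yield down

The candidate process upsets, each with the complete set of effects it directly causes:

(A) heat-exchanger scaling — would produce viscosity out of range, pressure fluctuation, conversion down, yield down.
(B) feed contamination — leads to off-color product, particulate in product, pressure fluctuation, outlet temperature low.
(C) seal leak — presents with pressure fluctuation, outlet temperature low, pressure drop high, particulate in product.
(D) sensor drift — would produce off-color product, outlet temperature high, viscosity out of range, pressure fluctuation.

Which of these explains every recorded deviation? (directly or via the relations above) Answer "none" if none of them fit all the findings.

Per-candidate check:
(A) heat-exchanger scaling — particulate in product -; pressure fluctuation +; pressure drop low -; yield down +; outlet temperature low -
(B) feed contamination — does not account for pressure drop low, yield down
(C) seal leak — fails on pressure drop low, yield down (predicts pressure drop high, not pressure drop low)
(D) sensor drift — fails on particulate in product, pressure drop low, yield down, outlet temperature low (predicts outlet temperature high, not outlet temperature low)
None of the listed candidates fits everything.

none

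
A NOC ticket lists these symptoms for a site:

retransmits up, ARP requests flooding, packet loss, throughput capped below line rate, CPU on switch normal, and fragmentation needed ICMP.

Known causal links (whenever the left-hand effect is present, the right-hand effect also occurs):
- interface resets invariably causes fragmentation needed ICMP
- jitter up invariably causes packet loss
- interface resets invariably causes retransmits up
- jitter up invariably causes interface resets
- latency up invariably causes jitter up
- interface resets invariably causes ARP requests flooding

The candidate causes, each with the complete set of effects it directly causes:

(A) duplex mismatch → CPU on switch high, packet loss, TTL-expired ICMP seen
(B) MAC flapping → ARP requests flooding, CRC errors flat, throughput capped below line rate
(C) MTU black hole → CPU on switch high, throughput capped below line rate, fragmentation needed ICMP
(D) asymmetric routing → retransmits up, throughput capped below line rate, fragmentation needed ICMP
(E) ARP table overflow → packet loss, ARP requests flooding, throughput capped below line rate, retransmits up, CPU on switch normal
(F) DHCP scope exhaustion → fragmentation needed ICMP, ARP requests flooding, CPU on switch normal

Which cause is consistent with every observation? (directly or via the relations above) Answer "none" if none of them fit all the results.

none

Checking each candidate against the observations:
(A) duplex mismatch — retransmits up miss; ARP requests flooding miss; packet loss match; throughput capped below line rate miss; CPU on switch normal miss; fragmentation needed ICMP miss
(B) MAC flapping — does not account for retransmits up, packet loss, CPU on switch normal, fragmentation needed ICMP
(C) MTU black hole — retransmits up miss; ARP requests flooding miss; packet loss miss; throughput capped below line rate match; CPU on switch normal miss; fragmentation needed ICMP match
(D) asymmetric routing — retransmits up match; ARP requests flooding miss; packet loss miss; throughput capped below line rate match; CPU on switch normal miss; fragmentation needed ICMP match
(E) ARP table overflow — does not account for fragmentation needed ICMP
(F) DHCP scope exhaustion — retransmits up miss; ARP requests flooding match; packet loss miss; throughput capped below line rate miss; CPU on switch normal match; fragmentation needed ICMP match
Every candidate fails on at least one observation.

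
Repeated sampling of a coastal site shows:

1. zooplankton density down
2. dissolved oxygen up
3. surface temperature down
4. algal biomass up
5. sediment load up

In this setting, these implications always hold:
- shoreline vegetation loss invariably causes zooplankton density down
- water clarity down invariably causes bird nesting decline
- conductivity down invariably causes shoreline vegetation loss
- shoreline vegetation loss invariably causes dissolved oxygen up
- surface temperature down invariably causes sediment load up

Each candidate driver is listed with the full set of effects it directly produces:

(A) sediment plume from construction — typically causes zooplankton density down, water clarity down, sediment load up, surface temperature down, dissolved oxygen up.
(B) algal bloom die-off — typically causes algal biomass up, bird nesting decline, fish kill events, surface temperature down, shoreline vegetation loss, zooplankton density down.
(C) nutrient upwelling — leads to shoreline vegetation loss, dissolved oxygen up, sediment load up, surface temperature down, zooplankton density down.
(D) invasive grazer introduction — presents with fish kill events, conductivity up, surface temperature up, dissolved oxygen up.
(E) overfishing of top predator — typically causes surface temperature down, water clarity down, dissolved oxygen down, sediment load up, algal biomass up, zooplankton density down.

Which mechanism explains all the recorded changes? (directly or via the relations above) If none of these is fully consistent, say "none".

B

Checking each candidate against the observations:
(A) sediment plume from construction — zooplankton density down match; dissolved oxygen up match; surface temperature down match; algal biomass up miss; sediment load up match
(B) algal bloom die-off — zooplankton density down match; dissolved oxygen up match (via shoreline vegetation loss → dissolved oxygen up); surface temperature down match; algal biomass up match; sediment load up match (via surface temperature down → sediment load up)
(C) nutrient upwelling — does not account for algal biomass up
(D) invasive grazer introduction — zooplankton density down miss; dissolved oxygen up match; surface temperature down miss; algal biomass up miss; sediment load up miss
(E) overfishing of top predator — fails on dissolved oxygen up (predicts dissolved oxygen down, not dissolved oxygen up)
(B) is the only candidate with no mismatches.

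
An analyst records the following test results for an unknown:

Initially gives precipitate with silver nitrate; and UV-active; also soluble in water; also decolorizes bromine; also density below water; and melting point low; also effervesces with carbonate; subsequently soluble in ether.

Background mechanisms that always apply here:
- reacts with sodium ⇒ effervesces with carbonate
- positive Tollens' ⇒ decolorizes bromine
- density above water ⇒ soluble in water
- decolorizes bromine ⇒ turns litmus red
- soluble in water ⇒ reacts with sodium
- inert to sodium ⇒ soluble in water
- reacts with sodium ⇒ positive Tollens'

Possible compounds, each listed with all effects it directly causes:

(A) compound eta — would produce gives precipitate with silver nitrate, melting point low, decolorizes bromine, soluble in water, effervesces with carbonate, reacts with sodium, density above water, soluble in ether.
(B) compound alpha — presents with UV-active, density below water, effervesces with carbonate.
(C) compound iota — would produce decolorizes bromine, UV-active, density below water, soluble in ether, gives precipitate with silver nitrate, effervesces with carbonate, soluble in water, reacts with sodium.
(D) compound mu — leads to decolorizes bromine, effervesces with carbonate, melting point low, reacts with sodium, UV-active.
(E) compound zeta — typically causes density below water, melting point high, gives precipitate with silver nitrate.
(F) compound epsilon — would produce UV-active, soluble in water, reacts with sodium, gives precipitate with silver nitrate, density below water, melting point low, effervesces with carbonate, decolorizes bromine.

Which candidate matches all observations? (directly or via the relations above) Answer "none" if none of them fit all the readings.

none

Testing each hypothesis:
(A) compound eta — gives precipitate with silver nitrate yes; UV-active NO; soluble in water yes; decolorizes bromine yes; density below water NO; melting point low yes; effervesces with carbonate yes; soluble in ether yes
(B) compound alpha — gives precipitate with silver nitrate NO; UV-active yes; soluble in water NO; decolorizes bromine NO; density below water yes; melting point low NO; effervesces with carbonate yes; soluble in ether NO
(C) compound iota — gives precipitate with silver nitrate yes; UV-active yes; soluble in water yes; decolorizes bromine yes; density below water yes; melting point low NO; effervesces with carbonate yes; soluble in ether yes
(D) compound mu — gives precipitate with silver nitrate NO; UV-active yes; soluble in water NO; decolorizes bromine yes; density below water NO; melting point low yes; effervesces with carbonate yes; soluble in ether NO
(E) compound zeta — gives precipitate with silver nitrate yes; UV-active NO; soluble in water NO; decolorizes bromine NO; density below water yes; melting point low NO; effervesces with carbonate NO; soluble in ether NO
(F) compound epsilon — does not account for soluble in ether
None of the listed candidates fits everything.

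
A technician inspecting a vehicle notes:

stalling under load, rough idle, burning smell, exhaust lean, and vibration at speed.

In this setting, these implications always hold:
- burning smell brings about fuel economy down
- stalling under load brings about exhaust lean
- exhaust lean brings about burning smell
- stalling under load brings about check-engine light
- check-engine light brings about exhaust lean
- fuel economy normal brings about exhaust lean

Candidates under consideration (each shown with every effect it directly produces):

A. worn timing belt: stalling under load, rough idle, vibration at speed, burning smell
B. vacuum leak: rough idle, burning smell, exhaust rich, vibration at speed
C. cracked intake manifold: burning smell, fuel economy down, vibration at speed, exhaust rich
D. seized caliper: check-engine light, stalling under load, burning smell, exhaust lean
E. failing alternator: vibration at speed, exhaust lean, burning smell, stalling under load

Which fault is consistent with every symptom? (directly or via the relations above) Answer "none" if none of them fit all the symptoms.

For each candidate, compare predicted effects to what was observed:
(A) worn timing belt — stalling under load match; rough idle match; burning smell match; exhaust lean match (via stalling under load → exhaust lean); vibration at speed match
(B) vacuum leak — stalling under load miss; rough idle match; burning smell match; exhaust lean miss; vibration at speed match
(C) cracked intake manifold — stalling under load miss; rough idle miss; burning smell match; exhaust lean miss; vibration at speed match
(D) seized caliper — stalling under load match; rough idle miss; burning smell match; exhaust lean match; vibration at speed miss
(E) failing alternator — does not account for rough idle
Only (A) is consistent with every observation.

A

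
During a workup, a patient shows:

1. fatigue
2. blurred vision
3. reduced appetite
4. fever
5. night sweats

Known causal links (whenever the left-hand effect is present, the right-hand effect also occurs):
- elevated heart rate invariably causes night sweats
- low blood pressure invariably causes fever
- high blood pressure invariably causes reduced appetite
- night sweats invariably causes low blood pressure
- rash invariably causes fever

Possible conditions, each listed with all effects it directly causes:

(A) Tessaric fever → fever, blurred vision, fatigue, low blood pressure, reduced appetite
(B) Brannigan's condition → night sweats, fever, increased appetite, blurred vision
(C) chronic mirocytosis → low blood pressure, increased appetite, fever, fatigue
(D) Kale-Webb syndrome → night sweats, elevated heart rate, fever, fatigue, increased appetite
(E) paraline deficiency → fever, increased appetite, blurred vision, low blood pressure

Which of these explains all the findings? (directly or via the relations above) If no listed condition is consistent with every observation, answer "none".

Testing each hypothesis:
(A) Tessaric fever — fatigue ✓; blurred vision ✓; reduced appetite ✓; fever ✓; night sweats ✗
(B) Brannigan's condition — fatigue ✗; blurred vision ✓; reduced appetite ✗; fever ✓; night sweats ✓
(C) chronic mirocytosis — fails on blurred vision, reduced appetite, night sweats (predicts increased appetite, not reduced appetite)
(D) Kale-Webb syndrome — fatigue ✓; blurred vision ✗; reduced appetite ✗; fever ✓; night sweats ✓
(E) paraline deficiency — fails on fatigue, reduced appetite, night sweats (predicts increased appetite, not reduced appetite)
No candidate is consistent with all observations.

none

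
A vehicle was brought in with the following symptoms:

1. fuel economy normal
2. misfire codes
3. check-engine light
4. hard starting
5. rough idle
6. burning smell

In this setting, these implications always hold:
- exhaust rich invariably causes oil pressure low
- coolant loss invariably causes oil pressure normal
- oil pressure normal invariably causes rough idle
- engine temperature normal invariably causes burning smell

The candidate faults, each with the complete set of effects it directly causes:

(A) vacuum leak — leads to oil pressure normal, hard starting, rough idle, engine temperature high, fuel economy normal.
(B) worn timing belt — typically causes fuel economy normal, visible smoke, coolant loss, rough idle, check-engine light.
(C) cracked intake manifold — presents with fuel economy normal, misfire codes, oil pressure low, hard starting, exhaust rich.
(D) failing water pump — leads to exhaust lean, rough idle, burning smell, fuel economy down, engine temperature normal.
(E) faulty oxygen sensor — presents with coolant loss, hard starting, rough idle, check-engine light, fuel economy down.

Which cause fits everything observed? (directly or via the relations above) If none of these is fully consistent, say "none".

For each candidate, compare predicted effects to what was observed:
(A) vacuum leak — does not account for misfire codes, check-engine light, burning smell
(B) worn timing belt — fuel economy normal +; misfire codes -; check-engine light +; hard starting -; rough idle +; burning smell -
(C) cracked intake manifold — does not account for check-engine light, rough idle, burning smell
(D) failing water pump — fuel economy normal -; misfire codes -; check-engine light -; hard starting -; rough idle +; burning smell +
(E) faulty oxygen sensor — fails on fuel economy normal, misfire codes, burning smell (predicts fuel economy down, not fuel economy normal)
None of the listed candidates fits everything.

none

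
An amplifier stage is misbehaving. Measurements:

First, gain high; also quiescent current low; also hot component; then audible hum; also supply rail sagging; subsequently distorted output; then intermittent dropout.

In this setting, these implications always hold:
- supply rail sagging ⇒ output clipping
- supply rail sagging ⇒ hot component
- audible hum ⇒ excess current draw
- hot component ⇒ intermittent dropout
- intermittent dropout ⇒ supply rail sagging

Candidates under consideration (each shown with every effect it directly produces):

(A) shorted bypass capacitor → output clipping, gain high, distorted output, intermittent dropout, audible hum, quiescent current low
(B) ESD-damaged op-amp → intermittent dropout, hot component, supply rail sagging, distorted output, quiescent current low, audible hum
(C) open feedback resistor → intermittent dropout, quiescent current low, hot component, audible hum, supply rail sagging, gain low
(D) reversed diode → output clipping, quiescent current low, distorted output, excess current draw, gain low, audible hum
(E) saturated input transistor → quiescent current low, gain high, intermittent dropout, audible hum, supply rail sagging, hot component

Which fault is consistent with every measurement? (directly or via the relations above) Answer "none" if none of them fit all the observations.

Checking each candidate against the observations:
(A) shorted bypass capacitor — gain high match; quiescent current low match; hot component match (by intermittent dropout → supply rail sagging → hot component); audible hum match; supply rail sagging match (by intermittent dropout → supply rail sagging); distorted output match; intermittent dropout match
(B) ESD-damaged op-amp — gain high miss; quiescent current low match; hot component match; audible hum match; supply rail sagging match; distorted output match; intermittent dropout match
(C) open feedback resistor — gain high miss; quiescent current low match; hot component match; audible hum match; supply rail sagging match; distorted output miss; intermittent dropout match
(D) reversed diode — fails on gain high, hot component, supply rail sagging, intermittent dropout (predicts gain low, not gain high)
(E) saturated input transistor — gain high match; quiescent current low match; hot component match; audible hum match; supply rail sagging match; distorted output miss; intermittent dropout match
(A) is the only candidate with no mismatches.

A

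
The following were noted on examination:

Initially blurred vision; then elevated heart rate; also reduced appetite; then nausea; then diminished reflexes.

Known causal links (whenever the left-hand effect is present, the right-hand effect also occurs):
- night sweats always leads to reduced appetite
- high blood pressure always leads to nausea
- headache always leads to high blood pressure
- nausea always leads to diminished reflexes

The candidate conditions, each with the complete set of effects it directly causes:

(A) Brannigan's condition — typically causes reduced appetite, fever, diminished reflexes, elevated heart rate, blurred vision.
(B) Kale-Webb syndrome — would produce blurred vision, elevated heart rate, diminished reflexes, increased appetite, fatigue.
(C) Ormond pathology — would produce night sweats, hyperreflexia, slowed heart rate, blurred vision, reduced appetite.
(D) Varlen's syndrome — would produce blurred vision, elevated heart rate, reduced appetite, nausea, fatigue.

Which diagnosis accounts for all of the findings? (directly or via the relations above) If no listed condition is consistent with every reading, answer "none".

Testing each hypothesis:
(A) Brannigan's condition — blurred vision +; elevated heart rate +; reduced appetite +; nausea -; diminished reflexes +
(B) Kale-Webb syndrome — fails on reduced appetite, nausea (predicts increased appetite, not reduced appetite)
(C) Ormond pathology — blurred vision +; elevated heart rate -; reduced appetite +; nausea -; diminished reflexes -
(D) Varlen's syndrome — accounts for every observation (diminished reflexes by nausea → diminished reflexes)
Only (D) is consistent with every observation.

D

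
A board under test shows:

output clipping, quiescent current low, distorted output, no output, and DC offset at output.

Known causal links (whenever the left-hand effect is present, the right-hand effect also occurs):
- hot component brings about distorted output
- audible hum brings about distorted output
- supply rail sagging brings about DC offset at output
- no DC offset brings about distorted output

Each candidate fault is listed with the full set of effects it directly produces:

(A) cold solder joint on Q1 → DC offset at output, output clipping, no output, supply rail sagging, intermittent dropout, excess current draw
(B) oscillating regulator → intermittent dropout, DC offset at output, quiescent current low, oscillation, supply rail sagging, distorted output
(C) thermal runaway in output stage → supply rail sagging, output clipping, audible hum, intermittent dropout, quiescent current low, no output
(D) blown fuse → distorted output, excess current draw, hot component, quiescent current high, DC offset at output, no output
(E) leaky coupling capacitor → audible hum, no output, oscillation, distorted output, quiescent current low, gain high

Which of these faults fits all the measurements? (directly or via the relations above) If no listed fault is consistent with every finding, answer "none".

For each candidate, compare predicted effects to what was observed:
(A) cold solder joint on Q1 — does not account for quiescent current low, distorted output
(B) oscillating regulator — does not account for output clipping, no output
(C) thermal runaway in output stage — accounts for every observation (distorted output through audible hum → distorted output)
(D) blown fuse — output clipping miss; quiescent current low miss; distorted output match; no output match; DC offset at output match
(E) leaky coupling capacitor — does not account for output clipping, DC offset at output
(C) alone accounts for all the evidence.

C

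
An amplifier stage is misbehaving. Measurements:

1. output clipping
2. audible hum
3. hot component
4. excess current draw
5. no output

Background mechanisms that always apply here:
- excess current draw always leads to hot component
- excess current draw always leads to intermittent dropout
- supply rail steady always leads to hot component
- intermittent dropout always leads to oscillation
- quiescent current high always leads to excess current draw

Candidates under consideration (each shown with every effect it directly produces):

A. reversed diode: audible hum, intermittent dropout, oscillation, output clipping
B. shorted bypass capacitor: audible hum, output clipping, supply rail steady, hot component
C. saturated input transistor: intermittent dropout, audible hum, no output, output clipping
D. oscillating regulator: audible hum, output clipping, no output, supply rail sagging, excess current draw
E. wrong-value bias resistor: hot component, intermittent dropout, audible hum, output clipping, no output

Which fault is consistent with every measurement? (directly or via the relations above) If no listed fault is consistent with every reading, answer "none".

D

Per-candidate check:
(A) reversed diode — output clipping match; audible hum match; hot component miss; excess current draw miss; no output miss
(B) shorted bypass capacitor — does not account for excess current draw, no output
(C) saturated input transistor — output clipping match; audible hum match; hot component miss; excess current draw miss; no output match
(D) oscillating regulator — accounts for every observation (hot component through excess current draw → hot component)
(E) wrong-value bias resistor — output clipping match; audible hum match; hot component match; excess current draw miss; no output match
(D) alone accounts for all the evidence.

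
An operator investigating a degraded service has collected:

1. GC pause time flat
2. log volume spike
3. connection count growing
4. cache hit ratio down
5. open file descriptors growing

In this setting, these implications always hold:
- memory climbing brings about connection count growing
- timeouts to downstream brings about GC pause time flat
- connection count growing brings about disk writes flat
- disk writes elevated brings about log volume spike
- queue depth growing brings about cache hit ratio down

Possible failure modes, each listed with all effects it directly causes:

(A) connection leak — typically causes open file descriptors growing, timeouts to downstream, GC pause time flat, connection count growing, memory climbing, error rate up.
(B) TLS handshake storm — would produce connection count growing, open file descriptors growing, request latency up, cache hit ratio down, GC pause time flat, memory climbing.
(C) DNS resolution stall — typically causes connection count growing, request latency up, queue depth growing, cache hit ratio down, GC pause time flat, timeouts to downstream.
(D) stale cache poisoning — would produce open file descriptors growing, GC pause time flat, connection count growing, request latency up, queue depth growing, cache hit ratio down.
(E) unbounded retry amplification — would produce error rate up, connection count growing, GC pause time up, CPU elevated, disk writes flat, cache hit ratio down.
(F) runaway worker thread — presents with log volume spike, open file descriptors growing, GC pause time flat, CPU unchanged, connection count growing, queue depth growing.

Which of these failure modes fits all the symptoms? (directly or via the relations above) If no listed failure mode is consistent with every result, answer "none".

F

For each candidate, compare predicted effects to what was observed:
(A) connection leak — GC pause time flat ✓; log volume spike ✗; connection count growing ✓; cache hit ratio down ✗; open file descriptors growing ✓
(B) TLS handshake storm — GC pause time flat ✓; log volume spike ✗; connection count growing ✓; cache hit ratio down ✓; open file descriptors growing ✓
(C) DNS resolution stall — GC pause time flat ✓; log volume spike ✗; connection count growing ✓; cache hit ratio down ✓; open file descriptors growing ✗
(D) stale cache poisoning — GC pause time flat ✓; log volume spike ✗; connection count growing ✓; cache hit ratio down ✓; open file descriptors growing ✓
(E) unbounded retry amplification — GC pause time flat ✗; log volume spike ✗; connection count growing ✓; cache hit ratio down ✓; open file descriptors growing ✗
(F) runaway worker thread — GC pause time flat ✓; log volume spike ✓; connection count growing ✓; cache hit ratio down ✓ (through queue depth growing → cache hit ratio down); open file descriptors growing ✓
(F) is the only candidate with no mismatches.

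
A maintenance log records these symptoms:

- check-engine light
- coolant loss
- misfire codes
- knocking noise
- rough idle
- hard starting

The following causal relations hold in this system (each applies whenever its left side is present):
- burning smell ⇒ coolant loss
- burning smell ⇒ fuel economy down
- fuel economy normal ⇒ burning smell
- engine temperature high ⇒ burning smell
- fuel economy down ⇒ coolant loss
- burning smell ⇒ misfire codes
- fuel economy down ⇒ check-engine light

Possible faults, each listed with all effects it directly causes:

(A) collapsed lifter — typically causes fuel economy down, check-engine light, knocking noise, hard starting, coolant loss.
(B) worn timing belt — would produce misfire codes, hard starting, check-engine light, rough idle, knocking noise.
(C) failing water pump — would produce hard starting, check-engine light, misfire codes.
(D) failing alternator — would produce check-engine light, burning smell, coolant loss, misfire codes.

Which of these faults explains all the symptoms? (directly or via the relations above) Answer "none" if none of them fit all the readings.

none

Checking each candidate against the observations:
(A) collapsed lifter — does not account for misfire codes, rough idle
(B) worn timing belt — check-engine light yes; coolant loss NO; misfire codes yes; knocking noise yes; rough idle yes; hard starting yes
(C) failing water pump — does not account for coolant loss, knocking noise, rough idle
(D) failing alternator — does not account for knocking noise, rough idle, hard starting
Every candidate fails on at least one observation.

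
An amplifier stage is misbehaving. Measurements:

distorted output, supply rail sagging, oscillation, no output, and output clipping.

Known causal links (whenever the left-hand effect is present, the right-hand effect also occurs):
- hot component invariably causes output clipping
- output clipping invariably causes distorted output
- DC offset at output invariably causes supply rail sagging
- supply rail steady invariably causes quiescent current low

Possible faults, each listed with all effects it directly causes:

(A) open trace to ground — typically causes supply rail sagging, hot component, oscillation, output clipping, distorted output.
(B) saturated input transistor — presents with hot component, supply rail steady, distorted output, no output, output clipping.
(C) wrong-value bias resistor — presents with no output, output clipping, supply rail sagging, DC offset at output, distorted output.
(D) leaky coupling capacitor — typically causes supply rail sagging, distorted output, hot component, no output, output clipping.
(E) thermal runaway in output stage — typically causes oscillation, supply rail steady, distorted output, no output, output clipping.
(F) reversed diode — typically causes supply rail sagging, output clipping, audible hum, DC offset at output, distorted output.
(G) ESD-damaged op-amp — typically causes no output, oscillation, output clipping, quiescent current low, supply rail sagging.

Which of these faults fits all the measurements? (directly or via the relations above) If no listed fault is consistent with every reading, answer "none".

Testing each hypothesis:
(A) open trace to ground — distorted output match; supply rail sagging match; oscillation match; no output miss; output clipping match
(B) saturated input transistor — fails on supply rail sagging, oscillation (predicts supply rail steady, not supply rail sagging)
(C) wrong-value bias resistor — does not account for oscillation
(D) leaky coupling capacitor — distorted output match; supply rail sagging match; oscillation miss; no output match; output clipping match
(E) thermal runaway in output stage — distorted output match; supply rail sagging miss; oscillation match; no output match; output clipping match
(F) reversed diode — distorted output match; supply rail sagging match; oscillation miss; no output miss; output clipping match
(G) ESD-damaged op-amp — accounts for every observation (distorted output via output clipping → distorted output)
(G) is the only candidate with no mismatches.

G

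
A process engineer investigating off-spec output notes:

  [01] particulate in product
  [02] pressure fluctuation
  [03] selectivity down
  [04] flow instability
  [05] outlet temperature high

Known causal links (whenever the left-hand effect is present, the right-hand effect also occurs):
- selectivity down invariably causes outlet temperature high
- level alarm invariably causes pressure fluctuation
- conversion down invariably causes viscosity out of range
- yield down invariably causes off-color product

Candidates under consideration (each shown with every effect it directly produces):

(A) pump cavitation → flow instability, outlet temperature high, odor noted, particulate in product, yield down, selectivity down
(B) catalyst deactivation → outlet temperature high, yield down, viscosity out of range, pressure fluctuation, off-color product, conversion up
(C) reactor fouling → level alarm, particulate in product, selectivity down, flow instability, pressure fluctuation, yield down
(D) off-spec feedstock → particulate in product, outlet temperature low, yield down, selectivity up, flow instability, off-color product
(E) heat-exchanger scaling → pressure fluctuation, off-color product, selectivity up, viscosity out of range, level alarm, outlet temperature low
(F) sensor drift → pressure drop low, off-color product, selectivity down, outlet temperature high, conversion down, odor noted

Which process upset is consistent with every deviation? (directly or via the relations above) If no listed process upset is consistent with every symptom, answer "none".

Per-candidate check:
(A) pump cavitation — does not account for pressure fluctuation
(B) catalyst deactivation — does not account for particulate in product, selectivity down, flow instability
(C) reactor fouling — particulate in product ✓; pressure fluctuation ✓; selectivity down ✓; flow instability ✓; outlet temperature high ✓ (through selectivity down → outlet temperature high)
(D) off-spec feedstock — particulate in product ✓; pressure fluctuation ✗; selectivity down ✗; flow instability ✓; outlet temperature high ✗
(E) heat-exchanger scaling — particulate in product ✗; pressure fluctuation ✓; selectivity down ✗; flow instability ✗; outlet temperature high ✗
(F) sensor drift — particulate in product ✗; pressure fluctuation ✗; selectivity down ✓; flow instability ✗; outlet temperature high ✓
(C) is the only candidate with no mismatches.

C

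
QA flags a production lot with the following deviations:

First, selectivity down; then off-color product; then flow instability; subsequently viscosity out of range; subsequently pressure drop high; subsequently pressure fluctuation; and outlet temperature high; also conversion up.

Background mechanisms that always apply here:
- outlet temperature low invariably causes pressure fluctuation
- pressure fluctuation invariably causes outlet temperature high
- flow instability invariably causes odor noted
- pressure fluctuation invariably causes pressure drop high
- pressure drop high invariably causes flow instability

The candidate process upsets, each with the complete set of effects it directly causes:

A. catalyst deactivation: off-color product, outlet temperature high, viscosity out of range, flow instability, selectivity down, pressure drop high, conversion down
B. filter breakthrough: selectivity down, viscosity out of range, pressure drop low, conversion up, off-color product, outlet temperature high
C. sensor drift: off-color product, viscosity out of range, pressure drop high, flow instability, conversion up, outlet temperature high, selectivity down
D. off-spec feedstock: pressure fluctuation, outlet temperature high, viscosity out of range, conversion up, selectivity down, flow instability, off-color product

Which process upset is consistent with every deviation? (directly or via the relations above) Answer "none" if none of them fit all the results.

D

Testing each hypothesis:
(A) catalyst deactivation — selectivity down match; off-color product match; flow instability match; viscosity out of range match; pressure drop high match; pressure fluctuation miss; outlet temperature high match; conversion up miss
(B) filter breakthrough — fails on flow instability, pressure drop high, pressure fluctuation (predicts pressure drop low, not pressure drop high)
(C) sensor drift — selectivity down match; off-color product match; flow instability match; viscosity out of range match; pressure drop high match; pressure fluctuation miss; outlet temperature high match; conversion up match
(D) off-spec feedstock — selectivity down match; off-color product match; flow instability match; viscosity out of range match; pressure drop high match (through pressure fluctuation → pressure drop high); pressure fluctuation match; outlet temperature high match; conversion up match
(D) is the only candidate with no mismatches.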